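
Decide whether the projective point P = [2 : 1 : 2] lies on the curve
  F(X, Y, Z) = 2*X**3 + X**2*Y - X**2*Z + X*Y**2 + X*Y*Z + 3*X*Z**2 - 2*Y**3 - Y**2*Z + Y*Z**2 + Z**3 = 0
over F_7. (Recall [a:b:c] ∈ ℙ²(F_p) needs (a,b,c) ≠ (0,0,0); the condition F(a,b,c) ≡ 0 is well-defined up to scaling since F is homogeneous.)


F(2,1,2) ≡ 1 (mod 7); P is NOT on the curve.

Evaluate F(2, 1, 2) term-by-term (mod 7).
  2*X**3 ↦ 2·8·1·1 = 16
  X**2*Y ↦ 1·4·1·1 = 4
  -X**2*Z ↦ -1·4·1·2 = -8
  X*Y**2 ↦ 1·2·1·1 = 2
  X*Y*Z ↦ 1·2·1·2 = 4
  3*X*Z**2 ↦ 3·2·1·4 = 24
  -2*Y**3 ↦ -2·1·1·1 = -2
  -Y**2*Z ↦ -1·1·1·2 = -2
  Y*Z**2 ↦ 1·1·1·4 = 4
  Z**3 ↦ 1·1·1·8 = 8
Sum: F(2, 1, 2) = (16) + (4) + (-8) + (2) + (4) + (24) + (-2) + (-2) + (4) + (8) = 50.
Reducing mod 7: 50 ≡ 1 (mod 7).
Since F(a, b, c) ≡ 1 ≠ 0 (mod 7), P does NOT lie on the curve.


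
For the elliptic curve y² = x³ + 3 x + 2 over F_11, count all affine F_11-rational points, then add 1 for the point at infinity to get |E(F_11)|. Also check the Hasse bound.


Affine points = {(2, 4), (2, 7), (3, 4), (3, 7), (4, 1), (4, 10), (6, 4), (6, 7), (7, 5), (7, 6), (10, 3), (10, 8)}; affine count = 12; |E(F_11)| = 13.

Discriminant check: Δ ∝ 4a³ + 27b² = 4·3³ + 27·2² = 4·27 + 27·4 ≡ 7 (mod 11). Nonzero ⇒ E is nonsingular.
For each x ∈ F_11, compute rhs = x³ + 3·x + 2 mod 11, then count y ∈ F_11 with y² ≡ rhs.
  x = 0: rhs = 2, matching y values: none (0 points).
  x = 1: rhs = 6, matching y values: none (0 points).
  x = 2: rhs = 5, matching y values: 4, 7 (2 points).
  x = 3: rhs = 5, matching y values: 4, 7 (2 points).
  x = 4: rhs = 1, matching y values: 1, 10 (2 points).
  x = 5: rhs = 10, matching y values: none (0 points).
  x = 6: rhs = 5, matching y values: 4, 7 (2 points).
  x = 7: rhs = 3, matching y values: 5, 6 (2 points).
  x = 8: rhs = 10, matching y values: none (0 points).
  x = 9: rhs = 10, matching y values: none (0 points).
  x = 10: rhs = 9, matching y values: 3, 8 (2 points).
Total affine count: 12.
Full point count |E(F_11)| = 12 + 1 = 13.
Hasse bound: |13 − (11+1)| = |1| = 1 ≤ 2√11 ≈ 6.6332 ✓.


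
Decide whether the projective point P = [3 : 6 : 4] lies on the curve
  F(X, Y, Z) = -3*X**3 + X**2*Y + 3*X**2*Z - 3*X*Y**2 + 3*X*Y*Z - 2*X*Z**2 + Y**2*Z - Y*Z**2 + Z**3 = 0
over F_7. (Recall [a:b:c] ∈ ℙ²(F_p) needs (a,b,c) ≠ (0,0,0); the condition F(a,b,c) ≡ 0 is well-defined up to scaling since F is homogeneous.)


F(3,6,4) ≡ 3 (mod 7); P is NOT on the curve.

Evaluate F(3, 6, 4) term-by-term (mod 7).
  -3*X**3 ↦ -3·27·1·1 = -81
  X**2*Y ↦ 1·9·6·1 = 54
  3*X**2*Z ↦ 3·9·1·4 = 108
  -3*X*Y**2 ↦ -3·3·36·1 = -324
  3*X*Y*Z ↦ 3·3·6·4 = 216
  -2*X*Z**2 ↦ -2·3·1·16 = -96
  Y**2*Z ↦ 1·1·36·4 = 144
  -Y*Z**2 ↦ -1·1·6·16 = -96
  Z**3 ↦ 1·1·1·64 = 64
Sum: F(3, 6, 4) = (-81) + (54) + (108) + (-324) + (216) + (-96) + (144) + (-96) + (64) = -11.
Reducing mod 7: -11 ≡ 3 (mod 7).
Since F(a, b, c) ≡ 3 ≠ 0 (mod 7), P does NOT lie on the curve.


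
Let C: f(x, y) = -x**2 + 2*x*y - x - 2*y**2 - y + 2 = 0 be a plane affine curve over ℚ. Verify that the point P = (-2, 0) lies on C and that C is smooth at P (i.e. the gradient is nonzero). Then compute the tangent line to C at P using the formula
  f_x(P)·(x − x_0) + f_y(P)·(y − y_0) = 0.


Tangent line at P: 3*x - 5*y + 6 = 0.

Step 1: f(-2, 0) = 0, so P lies on C.
Step 2: partial derivatives
  f_x(x, y) = -2*x + 2*y - 1, f_y(x, y) = 2*x - 4*y - 1.
  f_x(P) = 3, f_y(P) = -5 (gradient nonzero, so P is smooth).
Step 3: tangent line at P: 3·(x − -2) + -5·(y − 0) = 0.
Expanding: 3*x - 5*y + 6 = 0.


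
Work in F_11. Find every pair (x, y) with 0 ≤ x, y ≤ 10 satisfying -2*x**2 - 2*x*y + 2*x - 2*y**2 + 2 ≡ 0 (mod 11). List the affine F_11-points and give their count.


Affine F_11-points: {(0, 1), (0, 10), (1, 3), (1, 7), (2, 10), (3, 4), (4, 0), (4, 7), (5, 2), (5, 4), (8, 0), (8, 3)}; count = 12.

For each of the 121 pairs (x, y) ∈ F_11², evaluate f(x, y) mod 11. Record the zeros.
  x = 0: [0↦2, 1↦0, 2↦5, 3↦6, 4↦3, 5↦7, 6↦7, 7↦3, 8↦6, 9↦5, 10↦0]  zeros at y ∈ {1, 10}
  x = 1: [0↦2, 1↦9, 2↦1, 3↦0, 4↦6, 5↦8, 6↦6, 7↦0, 8↦1, 9↦9, 10↦2]  zeros at y ∈ {3, 7}
  x = 2: [0↦9, 1↦3, 2↦4, 3↦1, 4↦5, 5↦5, 6↦1, 7↦4, 8↦3, 9↦9, 10↦0]  zeros at y ∈ {10}
  x = 3: [0↦1, 1↦4, 2↦3, 3↦9, 4↦0, 5↦9, 6↦3, 7↦4, 8↦1, 9↦5, 10↦5]  zeros at y ∈ {4}
  x = 4: [0↦0, 1↦1, 2↦9, 3↦2, 4↦2, 5↦9, 6↦1, 7↦0, 8↦6, 9↦8, 10↦6]  zeros at y ∈ {0, 7}
  x = 5: [0↦6, 1↦5, 2↦0, 3↦2, 4↦0, 5↦5, 6↦6, 7↦3, 8↦7, 9↦7, 10↦3]  zeros at y ∈ {2, 4}
  x = 6: [0↦8, 1↦5, 2↦9, 3↦9, 4↦5, 5↦8, 6↦7, 7↦2, 8↦4, 9↦2, 10↦7]  zeros at y ∈ ∅
  x = 7: [0↦6, 1↦1, 2↦3, 3↦1, 4↦6, 5↦7, 6↦4, 7↦8, 8↦8, 9↦4, 10↦7]  zeros at y ∈ ∅
  x = 8: [0↦0, 1↦4, 2↦4, 3↦0, 4↦3, 5↦2, 6↦8, 7↦10, 8↦8, 9↦2, 10↦3]  zeros at y ∈ {0, 3}
  x = 9: [0↦1, 1↦3, 2↦1, 3↦6, 4↦7, 5↦4, 6↦8, 7↦8, 8↦4, 9↦7, 10↦6]  zeros at y ∈ ∅
  x = 10: [0↦9, 1↦9, 2↦5, 3↦8, 4↦7, 5↦2, 6↦4, 7↦2, 8↦7, 9↦8, 10↦5]  zeros at y ∈ ∅
Collecting zeros: affine points = {(0, 1), (0, 10), (1, 3), (1, 7), (2, 10), (3, 4), (4, 0), (4, 7), (5, 2), (5, 4), (8, 0), (8, 3)}.
Total count |C(F_11)_aff| = 12.


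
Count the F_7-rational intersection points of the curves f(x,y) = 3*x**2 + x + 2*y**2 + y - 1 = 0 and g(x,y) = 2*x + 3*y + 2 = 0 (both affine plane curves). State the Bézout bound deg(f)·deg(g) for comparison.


Common zeros: {(0, 4)}; count = 1; Bézout bound = 2.

deg(f) = 2, deg(g) = 1, so Bézout bound = 2.
Scan x ∈ F_7. For each x, list the y ∈ F_7 with f(x, y) ≡ 0 and those with g(x, y) ≡ 0 (mod 7); the common zeros in that column are the intersection.
  x = 0: f ≡ 0 at y ∈ {4, 6}; g ≡ 0 at y ∈ {4}; common: {4}.
  x = 1: f ≡ 0 at y ∈ ∅; g ≡ 0 at y ∈ {1}; common: ∅.
  x = 2: f ≡ 0 at y ∈ {4, 6}; g ≡ 0 at y ∈ {5}; common: ∅.
  x = 3: f ≡ 0 at y ∈ {5}; g ≡ 0 at y ∈ {2}; common: ∅.
  x = 4: f ≡ 0 at y ∈ ∅; g ≡ 0 at y ∈ {6}; common: ∅.
  x = 5: f ≡ 0 at y ∈ ∅; g ≡ 0 at y ∈ {3}; common: ∅.
  x = 6: f ≡ 0 at y ∈ {5}; g ≡ 0 at y ∈ {0}; common: ∅.
Collecting: common zeros = {(0, 4)}, so the count is 1.
Comparison with the Bézout bound: 1 ≤ 2 = deg(f)·deg(g), as expected for curves with no common component (the affine F_7-count falls short of the bound because intersections may lie at infinity, over extension fields, or carry multiplicity).


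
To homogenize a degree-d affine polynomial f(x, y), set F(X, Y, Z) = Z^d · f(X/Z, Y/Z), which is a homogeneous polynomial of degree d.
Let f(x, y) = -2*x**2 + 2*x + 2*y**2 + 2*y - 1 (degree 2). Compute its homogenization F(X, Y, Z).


F(X, Y, Z) = -2*X**2 + 2*X*Z + 2*Y**2 + 2*Y*Z - Z**2

deg(f) = 2.
Substitute x = X/Z, y = Y/Z into f, then multiply by Z^2.
  monomial -2·x^2·y^0 ↦ -2·X^2·Y^0·Z^0.
  monomial 2·x^1·y^0 ↦ 2·X^1·Y^0·Z^1.
  monomial 2·x^0·y^2 ↦ 2·X^0·Y^2·Z^0.
  monomial 2·x^0·y^1 ↦ 2·X^0·Y^1·Z^1.
  monomial -1·x^0·y^0 ↦ -1·X^0·Y^0·Z^2.
Collecting: F(X, Y, Z) = -2*X**2 + 2*X*Z + 2*Y**2 + 2*Y*Z - Z**2.


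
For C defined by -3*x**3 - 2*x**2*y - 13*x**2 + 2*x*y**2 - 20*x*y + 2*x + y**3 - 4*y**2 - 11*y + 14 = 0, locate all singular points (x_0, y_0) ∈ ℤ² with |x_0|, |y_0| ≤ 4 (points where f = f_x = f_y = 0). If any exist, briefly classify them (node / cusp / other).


Singular points: {(-2, 3)}; classification: node.

Compute partial derivatives:
  f_x = -9*x**2 - 4*x*y - 26*x + 2*y**2 - 20*y + 2.
  f_y = -2*x**2 + 4*x*y - 20*x + 3*y**2 - 8*y - 11.
Scan x_0 ∈ {−4, ..., 4}. For each x_0, f_y(x_0, y) is a polynomial in y; find its integer roots y ∈ {−4, ..., 4}, then test f_x and f at those candidates.
  x = -4: f_y(-4, y) = 3*y**2 - 24*y + 37; no integer root y with |y| ≤ 4.
  x = -3: f_y(-3, y) = 3*y**2 - 20*y + 31; no integer root y with |y| ≤ 4.
  x = -2: f_y(-2, y) = 3*y**2 - 16*y + 21; vanishes at y ∈ {3}. (-2, 3): f_x = 0, f = 0 — SINGULAR.
  x = -1: f_y(-1, y) = 3*y**2 - 12*y + 7; no integer root y with |y| ≤ 4.
  x = 0: f_y(0, y) = 3*y**2 - 8*y - 11; vanishes at y ∈ {-1}. (0, -1): f_x = 24 ≠ 0.
  x = 1: f_y(1, y) = 3*y**2 - 4*y - 33; no integer root y with |y| ≤ 4.
  x = 2: f_y(2, y) = 3*y**2 - 59; no integer root y with |y| ≤ 4.
  x = 3: f_y(3, y) = 3*y**2 + 4*y - 89; no integer root y with |y| ≤ 4.
  x = 4: f_y(4, y) = 3*y**2 + 8*y - 123; no integer root y with |y| ≤ 4.
Only singular point on the grid: (-2, 3).
Classify: substitute x = -2 + u, y = 3 + v and expand: f = -3*u**3 - 2*u**2*v - u**2 + 2*u*v**2 + v**3 + v**2.
No constant or linear terms (consistent with a singular point). Quadratic part: -u**2 + v**2. Cubic part: -3*u**3 - 2*u**2*v + 2*u*v**2 + v**3.
The quadratic part v**2 - u**2 = (v − u)(v + u) splits into two distinct linear factors, so there are two distinct tangent lines y − 3 = ±(x − -2) — this is a node (ordinary double point).
Classification: node.


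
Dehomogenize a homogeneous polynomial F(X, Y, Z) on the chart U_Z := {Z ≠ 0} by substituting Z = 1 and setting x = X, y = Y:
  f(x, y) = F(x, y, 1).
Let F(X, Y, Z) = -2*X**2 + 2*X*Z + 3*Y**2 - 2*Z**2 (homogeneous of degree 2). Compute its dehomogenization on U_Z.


f(x, y) = -2*x**2 + 2*x + 3*y**2 - 2

On U_Z we set Z = 1. Each monomial c·X^i·Y^j·Z^k in F becomes c·x^i·y^j·1^k = c·x^i·y^j.
Substituting Z = 1: F(X, Y, 1) = -2*x**2 + 2*x + 3*y**2 - 2.
Note: deg(f) ≤ deg(F) = 2; strict inequality happens when F is divisible by Z (lost terms).


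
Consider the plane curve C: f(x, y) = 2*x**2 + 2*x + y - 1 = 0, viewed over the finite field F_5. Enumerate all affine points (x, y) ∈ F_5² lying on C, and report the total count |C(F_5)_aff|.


Affine F_5-points: {(0, 1), (1, 2), (2, 4), (3, 2), (4, 1)}; count = 5.

For each of the 25 pairs (x, y) ∈ F_5², evaluate f(x, y) mod 5. Record the zeros.
  x = 0: [0↦4, 1↦0, 2↦1, 3↦2, 4↦3]  zeros at y ∈ {1}
  x = 1: [0↦3, 1↦4, 2↦0, 3↦1, 4↦2]  zeros at y ∈ {2}
  x = 2: [0↦1, 1↦2, 2↦3, 3↦4, 4↦0]  zeros at y ∈ {4}
  x = 3: [0↦3, 1↦4, 2↦0, 3↦1, 4↦2]  zeros at y ∈ {2}
  x = 4: [0↦4, 1↦0, 2↦1, 3↦2, 4↦3]  zeros at y ∈ {1}
Collecting zeros: affine points = {(0, 1), (1, 2), (2, 4), (3, 2), (4, 1)}.
Total count |C(F_5)_aff| = 5.


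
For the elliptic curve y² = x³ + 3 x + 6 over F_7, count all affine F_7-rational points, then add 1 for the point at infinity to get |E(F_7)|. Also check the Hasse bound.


Affine points = {(3, 0), (6, 3), (6, 4)}; affine count = 3; |E(F_7)| = 4.

Discriminant check: Δ ∝ 4a³ + 27b² = 4·3³ + 27·6² = 4·27 + 27·36 ≡ 2 (mod 7). Nonzero ⇒ E is nonsingular.
For each x ∈ F_7, compute rhs = x³ + 3·x + 6 mod 7, then count y ∈ F_7 with y² ≡ rhs.
  x = 0: rhs = 6, matching y values: none (0 points).
  x = 1: rhs = 3, matching y values: none (0 points).
  x = 2: rhs = 6, matching y values: none (0 points).
  x = 3: rhs = 0, matching y values: 0 (1 points).
  x = 4: rhs = 5, matching y values: none (0 points).
  x = 5: rhs = 6, matching y values: none (0 points).
  x = 6: rhs = 2, matching y values: 3, 4 (2 points).
Total affine count: 3.
Full point count |E(F_7)| = 3 + 1 = 4.
Hasse bound: |4 − (7+1)| = |-4| = 4 ≤ 2√7 ≈ 5.2915 ✓.


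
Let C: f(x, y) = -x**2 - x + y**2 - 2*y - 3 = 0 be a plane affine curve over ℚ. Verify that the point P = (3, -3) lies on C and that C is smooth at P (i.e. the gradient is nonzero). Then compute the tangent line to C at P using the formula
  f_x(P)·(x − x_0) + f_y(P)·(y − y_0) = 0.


Tangent line at P: -7*x - 8*y - 3 = 0.

Step 1: f(3, -3) = 0, so P lies on C.
Step 2: partial derivatives
  f_x(x, y) = -2*x - 1, f_y(x, y) = 2*y - 2.
  f_x(P) = -7, f_y(P) = -8 (gradient nonzero, so P is smooth).
Step 3: tangent line at P: -7·(x − 3) + -8·(y − -3) = 0.
Expanding: -7*x - 8*y - 3 = 0.


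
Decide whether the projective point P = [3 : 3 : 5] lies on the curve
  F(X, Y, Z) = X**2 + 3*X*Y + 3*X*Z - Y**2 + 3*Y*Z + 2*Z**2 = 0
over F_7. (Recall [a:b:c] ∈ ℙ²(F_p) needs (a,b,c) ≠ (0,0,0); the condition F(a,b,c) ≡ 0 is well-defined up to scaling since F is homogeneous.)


F(3,3,5) ≡ 6 (mod 7); P is NOT on the curve.

Evaluate F(3, 3, 5) term-by-term (mod 7).
  X**2 ↦ 1·9·1·1 = 9
  3*X*Y ↦ 3·3·3·1 = 27
  3*X*Z ↦ 3·3·1·5 = 45
  -Y**2 ↦ -1·1·9·1 = -9
  3*Y*Z ↦ 3·1·3·5 = 45
  2*Z**2 ↦ 2·1·1·25 = 50
Sum: F(3, 3, 5) = (9) + (27) + (45) + (-9) + (45) + (50) = 167.
Reducing mod 7: 167 ≡ 6 (mod 7).
Since F(a, b, c) ≡ 6 ≠ 0 (mod 7), P does NOT lie on the curve.


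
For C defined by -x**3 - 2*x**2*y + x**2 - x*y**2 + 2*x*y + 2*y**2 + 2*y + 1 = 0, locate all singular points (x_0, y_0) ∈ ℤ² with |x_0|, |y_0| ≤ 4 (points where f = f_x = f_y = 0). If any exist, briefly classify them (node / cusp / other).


Singular points: {(1, -1)}; classification: cusp.

Compute partial derivatives:
  f_x = -3*x**2 - 4*x*y + 2*x - y**2 + 2*y.
  f_y = -2*x**2 - 2*x*y + 2*x + 4*y + 2.
Scan x_0 ∈ {−4, ..., 4}. For each x_0, f_y(x_0, y) is a polynomial in y; find its integer roots y ∈ {−4, ..., 4}, then test f_x and f at those candidates.
  x = -4: f_y(-4, y) = 12*y - 38; no integer root y with |y| ≤ 4.
  x = -3: f_y(-3, y) = 10*y - 22; no integer root y with |y| ≤ 4.
  x = -2: f_y(-2, y) = 8*y - 10; no integer root y with |y| ≤ 4.
  x = -1: f_y(-1, y) = 6*y - 2; no integer root y with |y| ≤ 4.
  x = 0: f_y(0, y) = 4*y + 2; no integer root y with |y| ≤ 4.
  x = 1: f_y(1, y) = 2*y + 2; vanishes at y ∈ {-1}. (1, -1): f_x = 0, f = 0 — SINGULAR.
  x = 2: f_y(2, y) = -2; no integer root y with |y| ≤ 4.
  x = 3: f_y(3, y) = -2*y - 10; no integer root y with |y| ≤ 4.
  x = 4: f_y(4, y) = -4*y - 22; no integer root y with |y| ≤ 4.
Only singular point on the grid: (1, -1).
Classify: substitute x = 1 + u, y = -1 + v and expand: f = -u**3 - 2*u**2*v - u*v**2 + v**2.
No constant or linear terms (consistent with a singular point). Quadratic part: v**2. Cubic part: -u**3 - 2*u**2*v - u*v**2.
The quadratic part v**2 is a perfect square, so there is a single (double) tangent line v = 0, i.e. y = -1. Restricting the cubic part to that line (v = 0) leaves -u**3 ≠ 0, so f is not divisible by v and the branch is v² ≈ u**3 to lowest order — this is a cusp.
Classification: cusp.


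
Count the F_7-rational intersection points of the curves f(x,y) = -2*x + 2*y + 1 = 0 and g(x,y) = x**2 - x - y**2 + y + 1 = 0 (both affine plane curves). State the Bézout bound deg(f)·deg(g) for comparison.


Common zeros: {(5, 1)}; count = 1; Bézout bound = 2.

deg(f) = 1, deg(g) = 2, so Bézout bound = 2.
Scan x ∈ F_7. For each x, list the y ∈ F_7 with f(x, y) ≡ 0 and those with g(x, y) ≡ 0 (mod 7); the common zeros in that column are the intersection.
  x = 0: f ≡ 0 at y ∈ {3}; g ≡ 0 at y ∈ ∅; common: ∅.
  x = 1: f ≡ 0 at y ∈ {4}; g ≡ 0 at y ∈ ∅; common: ∅.
  x = 2: f ≡ 0 at y ∈ {5}; g ≡ 0 at y ∈ ∅; common: ∅.
  x = 3: f ≡ 0 at y ∈ {6}; g ≡ 0 at y ∈ {0, 1}; common: ∅.
  x = 4: f ≡ 0 at y ∈ {0}; g ≡ 0 at y ∈ {3, 5}; common: ∅.
  x = 5: f ≡ 0 at y ∈ {1}; g ≡ 0 at y ∈ {0, 1}; common: {1}.
  x = 6: f ≡ 0 at y ∈ {2}; g ≡ 0 at y ∈ ∅; common: ∅.
Collecting: common zeros = {(5, 1)}, so the count is 1.
Comparison with the Bézout bound: 1 ≤ 2 = deg(f)·deg(g), as expected for curves with no common component (the affine F_7-count falls short of the bound because intersections may lie at infinity, over extension fields, or carry multiplicity).


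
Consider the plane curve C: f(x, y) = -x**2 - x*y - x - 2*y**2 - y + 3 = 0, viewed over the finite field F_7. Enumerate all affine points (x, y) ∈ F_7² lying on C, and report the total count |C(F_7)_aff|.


Affine F_7-points: {(0, 1), (0, 2), (3, 6), (4, 2), (4, 6), (5, 1), (5, 3)}; count = 7.

For each of the 49 pairs (x, y) ∈ F_7², evaluate f(x, y) mod 7. Record the zeros.
  x = 0: [0↦3, 1↦0, 2↦0, 3↦3, 4↦2, 5↦4, 6↦2]  zeros at y ∈ {1, 2}
  x = 1: [0↦1, 1↦4, 2↦3, 3↦5, 4↦3, 5↦4, 6↦1]  zeros at y ∈ ∅
  x = 2: [0↦4, 1↦6, 2↦4, 3↦5, 4↦2, 5↦2, 6↦5]  zeros at y ∈ ∅
  x = 3: [0↦5, 1↦6, 2↦3, 3↦3, 4↦6, 5↦5, 6↦0]  zeros at y ∈ {6}
  x = 4: [0↦4, 1↦4, 2↦0, 3↦6, 4↦1, 5↦6, 6↦0]  zeros at y ∈ {2, 6}
  x = 5: [0↦1, 1↦0, 2↦2, 3↦0, 4↦1, 5↦5, 6↦5]  zeros at y ∈ {1, 3}
  x = 6: [0↦3, 1↦1, 2↦2, 3↦6, 4↦6, 5↦2, 6↦1]  zeros at y ∈ ∅
Collecting zeros: affine points = {(0, 1), (0, 2), (3, 6), (4, 2), (4, 6), (5, 1), (5, 3)}.
Total count |C(F_7)_aff| = 7.


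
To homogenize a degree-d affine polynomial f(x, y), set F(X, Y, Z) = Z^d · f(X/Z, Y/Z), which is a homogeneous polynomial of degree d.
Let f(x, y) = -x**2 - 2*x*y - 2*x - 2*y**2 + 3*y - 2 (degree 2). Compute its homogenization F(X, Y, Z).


F(X, Y, Z) = -X**2 - 2*X*Y - 2*X*Z - 2*Y**2 + 3*Y*Z - 2*Z**2

deg(f) = 2.
Substitute x = X/Z, y = Y/Z into f, then multiply by Z^2.
  monomial -1·x^2·y^0 ↦ -1·X^2·Y^0·Z^0.
  monomial -2·x^1·y^1 ↦ -2·X^1·Y^1·Z^0.
  monomial -2·x^1·y^0 ↦ -2·X^1·Y^0·Z^1.
  monomial -2·x^0·y^2 ↦ -2·X^0·Y^2·Z^0.
  monomial 3·x^0·y^1 ↦ 3·X^0·Y^1·Z^1.
  monomial -2·x^0·y^0 ↦ -2·X^0·Y^0·Z^2.
Collecting: F(X, Y, Z) = -X**2 - 2*X*Y - 2*X*Z - 2*Y**2 + 3*Y*Z - 2*Z**2.


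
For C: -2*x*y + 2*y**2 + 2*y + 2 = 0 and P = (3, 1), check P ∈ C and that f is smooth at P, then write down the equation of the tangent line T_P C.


Tangent line at P: 6 - 2*x = 0.

Step 1: f(3, 1) = 0, so P lies on C.
Step 2: partial derivatives
  f_x(x, y) = -2*y, f_y(x, y) = -2*x + 4*y + 2.
  f_x(P) = -2, f_y(P) = 0 (gradient nonzero, so P is smooth).
Step 3: tangent line at P: -2·(x − 3) + 0·(y − 1) = 0.
Expanding: 6 - 2*x = 0.


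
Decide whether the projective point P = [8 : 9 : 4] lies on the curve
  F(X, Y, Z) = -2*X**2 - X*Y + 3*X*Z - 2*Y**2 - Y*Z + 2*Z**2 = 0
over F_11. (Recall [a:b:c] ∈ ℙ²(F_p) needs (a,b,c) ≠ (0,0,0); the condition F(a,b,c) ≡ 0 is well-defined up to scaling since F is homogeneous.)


F(8,9,4) ≡ 5 (mod 11); P is NOT on the curve.

Evaluate F(8, 9, 4) term-by-term (mod 11).
  -2*X**2 ↦ -2·64·1·1 = -128
  -X*Y ↦ -1·8·9·1 = -72
  3*X*Z ↦ 3·8·1·4 = 96
  -2*Y**2 ↦ -2·1·81·1 = -162
  -Y*Z ↦ -1·1·9·4 = -36
  2*Z**2 ↦ 2·1·1·16 = 32
Sum: F(8, 9, 4) = (-128) + (-72) + (96) + (-162) + (-36) + (32) = -270.
Reducing mod 11: -270 ≡ 5 (mod 11).
Since F(a, b, c) ≡ 5 ≠ 0 (mod 11), P does NOT lie on the curve.


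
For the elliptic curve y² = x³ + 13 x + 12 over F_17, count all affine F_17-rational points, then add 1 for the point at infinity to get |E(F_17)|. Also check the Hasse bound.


Affine points = {(1, 3), (1, 14), (4, 3), (4, 14), (5, 7), (5, 10), (6, 0), (7, 2), (7, 15), (8, 4), (8, 13), (9, 5), (9, 12), (12, 3), (12, 14), (13, 7), (13, 10), (16, 7), (16, 10)}; affine count = 19; |E(F_17)| = 20.

Discriminant check: Δ ∝ 4a³ + 27b² = 4·13³ + 27·12² = 4·2197 + 27·144 ≡ 11 (mod 17). Nonzero ⇒ E is nonsingular.
For each x ∈ F_17, compute rhs = x³ + 13·x + 12 mod 17, then count y ∈ F_17 with y² ≡ rhs.
  x = 0: rhs = 12, matching y values: none (0 points).
  x = 1: rhs = 9, matching y values: 3, 14 (2 points).
  x = 2: rhs = 12, matching y values: none (0 points).
  x = 3: rhs = 10, matching y values: none (0 points).
  x = 4: rhs = 9, matching y values: 3, 14 (2 points).
  x = 5: rhs = 15, matching y values: 7, 10 (2 points).
  x = 6: rhs = 0, matching y values: 0 (1 points).
  x = 7: rhs = 4, matching y values: 2, 15 (2 points).
  x = 8: rhs = 16, matching y values: 4, 13 (2 points).
  x = 9: rhs = 8, matching y values: 5, 12 (2 points).
  x = 10: rhs = 3, matching y values: none (0 points).
  x = 11: rhs = 7, matching y values: none (0 points).
  x = 12: rhs = 9, matching y values: 3, 14 (2 points).
  x = 13: rhs = 15, matching y values: 7, 10 (2 points).
  x = 14: rhs = 14, matching y values: none (0 points).
  x = 15: rhs = 12, matching y values: none (0 points).
  x = 16: rhs = 15, matching y values: 7, 10 (2 points).
Total affine count: 19.
Full point count |E(F_17)| = 19 + 1 = 20.
Hasse bound: |20 − (17+1)| = |2| = 2 ≤ 2√17 ≈ 8.2462 ✓.


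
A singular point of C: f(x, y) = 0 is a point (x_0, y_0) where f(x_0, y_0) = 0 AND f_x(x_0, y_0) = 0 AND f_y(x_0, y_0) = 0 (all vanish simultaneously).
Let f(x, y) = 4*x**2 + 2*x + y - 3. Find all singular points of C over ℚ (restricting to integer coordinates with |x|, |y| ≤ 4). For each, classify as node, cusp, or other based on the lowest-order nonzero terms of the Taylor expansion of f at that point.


No singular points in the scanned grid; C is smooth there.

Compute partial derivatives:
  f_x = 8*x + 2.
  f_y = 1.
f_y = 1 is a nonzero constant, so f_y never vanishes: no point (x, y) can satisfy f = f_x = f_y = 0. In particular no (x, y) ∈ {−4, ..., 4}² is singular; the curve is smooth.


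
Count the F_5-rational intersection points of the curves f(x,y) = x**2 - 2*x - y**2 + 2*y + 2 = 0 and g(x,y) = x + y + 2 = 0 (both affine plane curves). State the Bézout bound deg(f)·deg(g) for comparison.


Common zeros: {(3, 0)}; count = 1; Bézout bound = 2.

deg(f) = 2, deg(g) = 1, so Bézout bound = 2.
Scan x ∈ F_5. For each x, list the y ∈ F_5 with f(x, y) ≡ 0 and those with g(x, y) ≡ 0 (mod 5); the common zeros in that column are the intersection.
  x = 0: f ≡ 0 at y ∈ ∅; g ≡ 0 at y ∈ {3}; common: ∅.
  x = 1: f ≡ 0 at y ∈ ∅; g ≡ 0 at y ∈ {2}; common: ∅.
  x = 2: f ≡ 0 at y ∈ ∅; g ≡ 0 at y ∈ {1}; common: ∅.
  x = 3: f ≡ 0 at y ∈ {0, 2}; g ≡ 0 at y ∈ {0}; common: {0}.
  x = 4: f ≡ 0 at y ∈ {0, 2}; g ≡ 0 at y ∈ {4}; common: ∅.
Collecting: common zeros = {(3, 0)}, so the count is 1.
Comparison with the Bézout bound: 1 ≤ 2 = deg(f)·deg(g), as expected for curves with no common component (the affine F_5-count falls short of the bound because intersections may lie at infinity, over extension fields, or carry multiplicity).


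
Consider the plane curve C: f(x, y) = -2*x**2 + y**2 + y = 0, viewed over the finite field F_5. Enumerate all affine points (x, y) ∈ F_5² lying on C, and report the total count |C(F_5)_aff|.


Affine F_5-points: {(0, 0), (0, 4), (1, 1), (1, 3), (4, 1), (4, 3)}; count = 6.

For each of the 25 pairs (x, y) ∈ F_5², evaluate f(x, y) mod 5. Record the zeros.
  x = 0: [0↦0, 1↦2, 2↦1, 3↦2, 4↦0]  zeros at y ∈ {0, 4}
  x = 1: [0↦3, 1↦0, 2↦4, 3↦0, 4↦3]  zeros at y ∈ {1, 3}
  x = 2: [0↦2, 1↦4, 2↦3, 3↦4, 4↦2]  zeros at y ∈ ∅
  x = 3: [0↦2, 1↦4, 2↦3, 3↦4, 4↦2]  zeros at y ∈ ∅
  x = 4: [0↦3, 1↦0, 2↦4, 3↦0, 4↦3]  zeros at y ∈ {1, 3}
Collecting zeros: affine points = {(0, 0), (0, 4), (1, 1), (1, 3), (4, 1), (4, 3)}.
Total count |C(F_5)_aff| = 6.


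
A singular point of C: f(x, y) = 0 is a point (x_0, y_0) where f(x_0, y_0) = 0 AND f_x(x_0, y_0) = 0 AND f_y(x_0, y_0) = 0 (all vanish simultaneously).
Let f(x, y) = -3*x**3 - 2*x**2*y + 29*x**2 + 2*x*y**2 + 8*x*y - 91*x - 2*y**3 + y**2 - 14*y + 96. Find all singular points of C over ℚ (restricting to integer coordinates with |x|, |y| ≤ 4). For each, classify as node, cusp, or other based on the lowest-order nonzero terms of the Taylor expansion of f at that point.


Singular points: {(3, 1)}; classification: cusp.

Compute partial derivatives:
  f_x = -9*x**2 - 4*x*y + 58*x + 2*y**2 + 8*y - 91.
  f_y = -2*x**2 + 4*x*y + 8*x - 6*y**2 + 2*y - 14.
Scan x_0 ∈ {−4, ..., 4}. For each x_0, f_y(x_0, y) is a polynomial in y; find its integer roots y ∈ {−4, ..., 4}, then test f_x and f at those candidates.
  x = -4: f_y(-4, y) = -6*y**2 - 14*y - 78; no integer root y with |y| ≤ 4.
  x = -3: f_y(-3, y) = -6*y**2 - 10*y - 56; no integer root y with |y| ≤ 4.
  x = -2: f_y(-2, y) = -6*y**2 - 6*y - 38; no integer root y with |y| ≤ 4.
  x = -1: f_y(-1, y) = -6*y**2 - 2*y - 24; no integer root y with |y| ≤ 4.
  x = 0: f_y(0, y) = -6*y**2 + 2*y - 14; no integer root y with |y| ≤ 4.
  x = 1: f_y(1, y) = -6*y**2 + 6*y - 8; no integer root y with |y| ≤ 4.
  x = 2: f_y(2, y) = -6*y**2 + 10*y - 6; no integer root y with |y| ≤ 4.
  x = 3: f_y(3, y) = -6*y**2 + 14*y - 8; vanishes at y ∈ {1}. (3, 1): f_x = 0, f = 0 — SINGULAR.
  x = 4: f_y(4, y) = -6*y**2 + 18*y - 14; no integer root y with |y| ≤ 4.
Only singular point on the grid: (3, 1).
Classify: substitute x = 3 + u, y = 1 + v and expand: f = -3*u**3 - 2*u**2*v + 2*u*v**2 - 2*v**3 + v**2.
No constant or linear terms (consistent with a singular point). Quadratic part: v**2. Cubic part: -3*u**3 - 2*u**2*v + 2*u*v**2 - 2*v**3.
The quadratic part v**2 is a perfect square, so there is a single (double) tangent line v = 0, i.e. y = 1. Restricting the cubic part to that line (v = 0) leaves -3*u**3 ≠ 0, so f is not divisible by v and the branch is v² ≈ 3*u**3 to lowest order — this is a cusp.
Classification: cusp.


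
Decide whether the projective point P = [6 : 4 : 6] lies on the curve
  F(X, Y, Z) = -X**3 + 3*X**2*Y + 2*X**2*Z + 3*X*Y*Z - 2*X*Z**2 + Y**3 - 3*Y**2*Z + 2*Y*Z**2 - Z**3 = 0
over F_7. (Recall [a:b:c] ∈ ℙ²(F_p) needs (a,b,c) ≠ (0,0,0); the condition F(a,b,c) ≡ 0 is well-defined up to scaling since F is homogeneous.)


F(6,4,6) ≡ 6 (mod 7); P is NOT on the curve.

Evaluate F(6, 4, 6) term-by-term (mod 7).
  -X**3 ↦ -1·216·1·1 = -216
  3*X**2*Y ↦ 3·36·4·1 = 432
  2*X**2*Z ↦ 2·36·1·6 = 432
  3*X*Y*Z ↦ 3·6·4·6 = 432
  -2*X*Z**2 ↦ -2·6·1·36 = -432
  Y**3 ↦ 1·1·64·1 = 64
  -3*Y**2*Z ↦ -3·1·16·6 = -288
  2*Y*Z**2 ↦ 2·1·4·36 = 288
  -Z**3 ↦ -1·1·1·216 = -216
Sum: F(6, 4, 6) = (-216) + (432) + (432) + (432) + (-432) + (64) + (-288) + (288) + (-216) = 496.
Reducing mod 7: 496 ≡ 6 (mod 7).
Since F(a, b, c) ≡ 6 ≠ 0 (mod 7), P does NOT lie on the curve.


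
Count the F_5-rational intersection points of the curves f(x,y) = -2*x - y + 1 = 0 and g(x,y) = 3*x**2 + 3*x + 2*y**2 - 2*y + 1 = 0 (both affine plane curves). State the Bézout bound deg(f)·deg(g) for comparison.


Common zeros: ∅; count = 0; Bézout bound = 2.

deg(f) = 1, deg(g) = 2, so Bézout bound = 2.
Scan x ∈ F_5. For each x, list the y ∈ F_5 with f(x, y) ≡ 0 and those with g(x, y) ≡ 0 (mod 5); the common zeros in that column are the intersection.
  x = 0: f ≡ 0 at y ∈ {1}; g ≡ 0 at y ∈ {2, 4}; common: ∅.
  x = 1: f ≡ 0 at y ∈ {4}; g ≡ 0 at y ∈ ∅; common: ∅.
  x = 2: f ≡ 0 at y ∈ {2}; g ≡ 0 at y ∈ ∅; common: ∅.
  x = 3: f ≡ 0 at y ∈ {0}; g ≡ 0 at y ∈ ∅; common: ∅.
  x = 4: f ≡ 0 at y ∈ {3}; g ≡ 0 at y ∈ {2, 4}; common: ∅.
Collecting: common zeros = ∅, so the count is 0.
Comparison with the Bézout bound: 0 ≤ 2 = deg(f)·deg(g), as expected for curves with no common component (the affine F_5-count falls short of the bound because intersections may lie at infinity, over extension fields, or carry multiplicity).


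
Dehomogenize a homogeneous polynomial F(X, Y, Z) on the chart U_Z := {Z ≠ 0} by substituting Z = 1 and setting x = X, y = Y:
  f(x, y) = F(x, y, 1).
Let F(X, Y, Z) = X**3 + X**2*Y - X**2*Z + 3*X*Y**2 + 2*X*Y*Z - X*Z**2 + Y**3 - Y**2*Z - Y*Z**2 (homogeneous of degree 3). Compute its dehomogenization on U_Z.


f(x, y) = x**3 + x**2*y - x**2 + 3*x*y**2 + 2*x*y - x + y**3 - y**2 - y

On U_Z we set Z = 1. Each monomial c·X^i·Y^j·Z^k in F becomes c·x^i·y^j·1^k = c·x^i·y^j.
Substituting Z = 1: F(X, Y, 1) = x**3 + x**2*y - x**2 + 3*x*y**2 + 2*x*y - x + y**3 - y**2 - y.
Note: deg(f) ≤ deg(F) = 3; strict inequality happens when F is divisible by Z (lost terms).


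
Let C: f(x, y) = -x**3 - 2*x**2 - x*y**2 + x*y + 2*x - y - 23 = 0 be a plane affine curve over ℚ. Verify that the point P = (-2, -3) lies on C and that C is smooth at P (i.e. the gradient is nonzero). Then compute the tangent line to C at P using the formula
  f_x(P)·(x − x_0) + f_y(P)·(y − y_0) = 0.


Tangent line at P: -14*x - 15*y - 73 = 0.

Step 1: f(-2, -3) = 0, so P lies on C.
Step 2: partial derivatives
  f_x(x, y) = -3*x**2 - 4*x - y**2 + y + 2, f_y(x, y) = -2*x*y + x - 1.
  f_x(P) = -14, f_y(P) = -15 (gradient nonzero, so P is smooth).
Step 3: tangent line at P: -14·(x − -2) + -15·(y − -3) = 0.
Expanding: -14*x - 15*y - 73 = 0.


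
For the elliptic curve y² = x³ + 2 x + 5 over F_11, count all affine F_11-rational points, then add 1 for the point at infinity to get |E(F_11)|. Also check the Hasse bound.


Affine points = {(0, 4), (0, 7), (3, 4), (3, 7), (4, 0), (8, 4), (8, 7), (9, 2), (9, 9)}; affine count = 9; |E(F_11)| = 10.

Discriminant check: Δ ∝ 4a³ + 27b² = 4·2³ + 27·5² = 4·8 + 27·25 ≡ 3 (mod 11). Nonzero ⇒ E is nonsingular.
For each x ∈ F_11, compute rhs = x³ + 2·x + 5 mod 11, then count y ∈ F_11 with y² ≡ rhs.
  x = 0: rhs = 5, matching y values: 4, 7 (2 points).
  x = 1: rhs = 8, matching y values: none (0 points).
  x = 2: rhs = 6, matching y values: none (0 points).
  x = 3: rhs = 5, matching y values: 4, 7 (2 points).
  x = 4: rhs = 0, matching y values: 0 (1 points).
  x = 5: rhs = 8, matching y values: none (0 points).
  x = 6: rhs = 2, matching y values: none (0 points).
  x = 7: rhs = 10, matching y values: none (0 points).
  x = 8: rhs = 5, matching y values: 4, 7 (2 points).
  x = 9: rhs = 4, matching y values: 2, 9 (2 points).
  x = 10: rhs = 2, matching y values: none (0 points).
Total affine count: 9.
Full point count |E(F_11)| = 9 + 1 = 10.
Hasse bound: |10 − (11+1)| = |-2| = 2 ≤ 2√11 ≈ 6.6332 ✓.


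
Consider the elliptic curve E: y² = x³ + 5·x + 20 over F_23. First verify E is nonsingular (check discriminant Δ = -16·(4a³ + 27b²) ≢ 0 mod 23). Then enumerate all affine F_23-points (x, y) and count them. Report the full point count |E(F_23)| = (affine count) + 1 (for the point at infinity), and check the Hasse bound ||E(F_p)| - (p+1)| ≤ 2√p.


Affine points = {(1, 7), (1, 16), (3, 4), (3, 19), (4, 9), (4, 14), (5, 3), (5, 20), (6, 6), (6, 17), (9, 9), (9, 14), (10, 9), (10, 14), (11, 7), (11, 16), (17, 2), (17, 21), (18, 10), (18, 13), (20, 1), (20, 22), (21, 5), (21, 18)}; affine count = 24; |E(F_23)| = 25.

Discriminant check: Δ ∝ 4a³ + 27b² = 4·5³ + 27·20² = 4·125 + 27·400 ≡ 7 (mod 23). Nonzero ⇒ E is nonsingular.
For each x ∈ F_23, compute rhs = x³ + 5·x + 20 mod 23, then count y ∈ F_23 with y² ≡ rhs.
  x = 0: rhs = 20, matching y values: none (0 points).
  x = 1: rhs = 3, matching y values: 7, 16 (2 points).
  x = 2: rhs = 15, matching y values: none (0 points).
  x = 3: rhs = 16, matching y values: 4, 19 (2 points).
  x = 4: rhs = 12, matching y values: 9, 14 (2 points).
  x = 5: rhs = 9, matching y values: 3, 20 (2 points).
  x = 6: rhs = 13, matching y values: 6, 17 (2 points).
  x = 7: rhs = 7, matching y values: none (0 points).
  x = 8: rhs = 20, matching y values: none (0 points).
  x = 9: rhs = 12, matching y values: 9, 14 (2 points).
  x = 10: rhs = 12, matching y values: 9, 14 (2 points).
  x = 11: rhs = 3, matching y values: 7, 16 (2 points).
  x = 12: rhs = 14, matching y values: none (0 points).
  x = 13: rhs = 5, matching y values: none (0 points).
  x = 14: rhs = 5, matching y values: none (0 points).
  x = 15: rhs = 20, matching y values: none (0 points).
  x = 16: rhs = 10, matching y values: none (0 points).
  x = 17: rhs = 4, matching y values: 2, 21 (2 points).
  x = 18: rhs = 8, matching y values: 10, 13 (2 points).
  x = 19: rhs = 5, matching y values: none (0 points).
  x = 20: rhs = 1, matching y values: 1, 22 (2 points).
  x = 21: rhs = 2, matching y values: 5, 18 (2 points).
  x = 22: rhs = 14, matching y values: none (0 points).
Total affine count: 24.
Full point count |E(F_23)| = 24 + 1 = 25.
Hasse bound: |25 − (23+1)| = |1| = 1 ≤ 2√23 ≈ 9.5917 ✓.


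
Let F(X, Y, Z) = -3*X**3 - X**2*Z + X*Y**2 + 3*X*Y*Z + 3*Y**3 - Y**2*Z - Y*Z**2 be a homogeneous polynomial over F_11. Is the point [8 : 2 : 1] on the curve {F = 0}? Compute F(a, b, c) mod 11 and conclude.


F(8,2,1) ≡ 5 (mod 11); P is NOT on the curve.

Evaluate F(8, 2, 1) term-by-term (mod 11).
  -3*X**3 ↦ -3·512·1·1 = -1536
  -X**2*Z ↦ -1·64·1·1 = -64
  X*Y**2 ↦ 1·8·4·1 = 32
  3*X*Y*Z ↦ 3·8·2·1 = 48
  3*Y**3 ↦ 3·1·8·1 = 24
  -Y**2*Z ↦ -1·1·4·1 = -4
  -Y*Z**2 ↦ -1·1·2·1 = -2
Sum: F(8, 2, 1) = (-1536) + (-64) + (32) + (48) + (24) + (-4) + (-2) = -1502.
Reducing mod 11: -1502 ≡ 5 (mod 11).
Since F(a, b, c) ≡ 5 ≠ 0 (mod 11), P does NOT lie on the curve.


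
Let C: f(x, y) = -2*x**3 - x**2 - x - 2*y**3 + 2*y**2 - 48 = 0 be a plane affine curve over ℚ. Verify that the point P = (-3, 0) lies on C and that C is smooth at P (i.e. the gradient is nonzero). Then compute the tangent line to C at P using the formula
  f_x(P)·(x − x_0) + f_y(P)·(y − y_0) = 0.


Tangent line at P: -49*x - 147 = 0.

Step 1: f(-3, 0) = 0, so P lies on C.
Step 2: partial derivatives
  f_x(x, y) = -6*x**2 - 2*x - 1, f_y(x, y) = -6*y**2 + 4*y.
  f_x(P) = -49, f_y(P) = 0 (gradient nonzero, so P is smooth).
Step 3: tangent line at P: -49·(x − -3) + 0·(y − 0) = 0.
Expanding: -49*x - 147 = 0.


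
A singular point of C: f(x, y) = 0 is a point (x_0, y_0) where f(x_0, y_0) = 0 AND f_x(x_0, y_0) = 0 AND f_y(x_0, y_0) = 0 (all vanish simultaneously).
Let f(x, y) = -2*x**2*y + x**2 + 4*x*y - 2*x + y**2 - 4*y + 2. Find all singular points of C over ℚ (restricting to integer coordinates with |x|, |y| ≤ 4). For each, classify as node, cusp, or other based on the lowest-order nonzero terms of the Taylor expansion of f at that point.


Singular points: {(1, 1)}; classification: node.

Compute partial derivatives:
  f_x = -4*x*y + 2*x + 4*y - 2.
  f_y = -2*x**2 + 4*x + 2*y - 4.
Scan x_0 ∈ {−4, ..., 4}. For each x_0, f_y(x_0, y) is a polynomial in y; find its integer roots y ∈ {−4, ..., 4}, then test f_x and f at those candidates.
  x = -4: f_y(-4, y) = 2*y - 52; no integer root y with |y| ≤ 4.
  x = -3: f_y(-3, y) = 2*y - 34; no integer root y with |y| ≤ 4.
  x = -2: f_y(-2, y) = 2*y - 20; no integer root y with |y| ≤ 4.
  x = -1: f_y(-1, y) = 2*y - 10; no integer root y with |y| ≤ 4.
  x = 0: f_y(0, y) = 2*y - 4; vanishes at y ∈ {2}. (0, 2): f_x = 6 ≠ 0.
  x = 1: f_y(1, y) = 2*y - 2; vanishes at y ∈ {1}. (1, 1): f_x = 0, f = 0 — SINGULAR.
  x = 2: f_y(2, y) = 2*y - 4; vanishes at y ∈ {2}. (2, 2): f_x = -6 ≠ 0.
  x = 3: f_y(3, y) = 2*y - 10; no integer root y with |y| ≤ 4.
  x = 4: f_y(4, y) = 2*y - 20; no integer root y with |y| ≤ 4.
Only singular point on the grid: (1, 1).
Classify: substitute x = 1 + u, y = 1 + v and expand: f = -2*u**2*v - u**2 + v**2.
No constant or linear terms (consistent with a singular point). Quadratic part: -u**2 + v**2. Cubic part: -2*u**2*v.
The quadratic part v**2 - u**2 = (v − u)(v + u) splits into two distinct linear factors, so there are two distinct tangent lines y − 1 = ±(x − 1) — this is a node (ordinary double point).
Classification: node.


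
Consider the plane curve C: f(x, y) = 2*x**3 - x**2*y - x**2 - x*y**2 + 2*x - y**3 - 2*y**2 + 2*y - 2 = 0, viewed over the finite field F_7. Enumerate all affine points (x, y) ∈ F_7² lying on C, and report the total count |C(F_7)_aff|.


Affine F_7-points: {(0, 2), (2, 0), (2, 1), (2, 2), (3, 0), (3, 2), (4, 4), (5, 4), (5, 5), (6, 0)}; count = 10.

For each of the 49 pairs (x, y) ∈ F_7², evaluate f(x, y) mod 7. Record the zeros.
  x = 0: [0↦5, 1↦4, 2↦0, 3↦1, 4↦1, 5↦1, 6↦2]  zeros at y ∈ {2}
  x = 1: [0↦1, 1↦5, 2↦4, 3↦6, 4↦5, 5↦2, 6↦5]  zeros at y ∈ ∅
  x = 2: [0↦0, 1↦0, 2↦0, 3↦1, 4↦4, 5↦3, 6↦6]  zeros at y ∈ {0, 1, 2}
  x = 3: [0↦0, 1↦1, 2↦0, 3↦5, 4↦3, 5↦2, 6↦3]  zeros at y ∈ {0, 2}
  x = 4: [0↦6, 1↦6, 2↦2, 3↦2, 4↦0, 5↦4, 6↦1]  zeros at y ∈ {4}
  x = 5: [0↦2, 1↦6, 2↦4, 3↦4, 4↦0, 5↦0, 6↦5]  zeros at y ∈ {4, 5}
  x = 6: [0↦0, 1↦6, 2↦4, 3↦2, 4↦1, 5↦2, 6↦6]  zeros at y ∈ {0}
Collecting zeros: affine points = {(0, 2), (2, 0), (2, 1), (2, 2), (3, 0), (3, 2), (4, 4), (5, 4), (5, 5), (6, 0)}.
Total count |C(F_7)_aff| = 10.


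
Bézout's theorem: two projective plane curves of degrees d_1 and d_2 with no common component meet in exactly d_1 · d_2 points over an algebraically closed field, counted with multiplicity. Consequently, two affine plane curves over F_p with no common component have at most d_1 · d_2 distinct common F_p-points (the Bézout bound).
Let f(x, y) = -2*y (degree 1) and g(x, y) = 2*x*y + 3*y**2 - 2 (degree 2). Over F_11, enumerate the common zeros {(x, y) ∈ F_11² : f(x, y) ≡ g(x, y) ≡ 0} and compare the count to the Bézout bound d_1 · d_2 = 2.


Common zeros: ∅; count = 0; Bézout bound = 2.

deg(f) = 1, deg(g) = 2, so Bézout bound = 2.
Scan x ∈ F_11. For each x, list the y ∈ F_11 with f(x, y) ≡ 0 and those with g(x, y) ≡ 0 (mod 11); the common zeros in that column are the intersection.
  x = 0: f ≡ 0 at y ∈ {0}; g ≡ 0 at y ∈ ∅; common: ∅.
  x = 1: f ≡ 0 at y ∈ {0}; g ≡ 0 at y ∈ ∅; common: ∅.
  x = 2: f ≡ 0 at y ∈ {0}; g ≡ 0 at y ∈ ∅; common: ∅.
  x = 3: f ≡ 0 at y ∈ {0}; g ≡ 0 at y ∈ {2, 7}; common: ∅.
  x = 4: f ≡ 0 at y ∈ {0}; g ≡ 0 at y ∈ {6}; common: ∅.
  x = 5: f ≡ 0 at y ∈ {0}; g ≡ 0 at y ∈ {1, 3}; common: ∅.
  x = 6: f ≡ 0 at y ∈ {0}; g ≡ 0 at y ∈ {8, 10}; common: ∅.
  x = 7: f ≡ 0 at y ∈ {0}; g ≡ 0 at y ∈ {5}; common: ∅.
  x = 8: f ≡ 0 at y ∈ {0}; g ≡ 0 at y ∈ {4, 9}; common: ∅.
  x = 9: f ≡ 0 at y ∈ {0}; g ≡ 0 at y ∈ ∅; common: ∅.
  x = 10: f ≡ 0 at y ∈ {0}; g ≡ 0 at y ∈ ∅; common: ∅.
Collecting: common zeros = ∅, so the count is 0.
Comparison with the Bézout bound: 0 ≤ 2 = deg(f)·deg(g), as expected for curves with no common component (the affine F_11-count falls short of the bound because intersections may lie at infinity, over extension fields, or carry multiplicity).


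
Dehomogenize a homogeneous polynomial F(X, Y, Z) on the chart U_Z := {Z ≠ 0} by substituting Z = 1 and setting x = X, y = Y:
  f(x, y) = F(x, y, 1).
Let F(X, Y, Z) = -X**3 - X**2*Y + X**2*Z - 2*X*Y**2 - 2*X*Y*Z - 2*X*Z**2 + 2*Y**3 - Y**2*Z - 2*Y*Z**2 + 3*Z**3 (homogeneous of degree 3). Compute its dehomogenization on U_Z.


f(x, y) = -x**3 - x**2*y + x**2 - 2*x*y**2 - 2*x*y - 2*x + 2*y**3 - y**2 - 2*y + 3

On U_Z we set Z = 1. Each monomial c·X^i·Y^j·Z^k in F becomes c·x^i·y^j·1^k = c·x^i·y^j.
Substituting Z = 1: F(X, Y, 1) = -x**3 - x**2*y + x**2 - 2*x*y**2 - 2*x*y - 2*x + 2*y**3 - y**2 - 2*y + 3.
Note: deg(f) ≤ deg(F) = 3; strict inequality happens when F is divisible by Z (lost terms).


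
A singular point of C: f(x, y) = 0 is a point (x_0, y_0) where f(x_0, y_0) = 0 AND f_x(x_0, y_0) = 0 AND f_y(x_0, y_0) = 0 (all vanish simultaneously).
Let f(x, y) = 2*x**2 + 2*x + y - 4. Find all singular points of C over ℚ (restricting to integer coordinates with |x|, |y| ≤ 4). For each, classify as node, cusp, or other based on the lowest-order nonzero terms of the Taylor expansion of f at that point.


No singular points in the scanned grid; C is smooth there.

Compute partial derivatives:
  f_x = 4*x + 2.
  f_y = 1.
f_y = 1 is a nonzero constant, so f_y never vanishes: no point (x, y) can satisfy f = f_x = f_y = 0. In particular no (x, y) ∈ {−4, ..., 4}² is singular; the curve is smooth.


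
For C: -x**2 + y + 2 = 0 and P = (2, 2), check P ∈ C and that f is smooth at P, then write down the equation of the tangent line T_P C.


Tangent line at P: -4*x + y + 6 = 0.

Step 1: f(2, 2) = 0, so P lies on C.
Step 2: partial derivatives
  f_x(x, y) = -2*x, f_y(x, y) = 1.
  f_x(P) = -4, f_y(P) = 1 (gradient nonzero, so P is smooth).
Step 3: tangent line at P: -4·(x − 2) + 1·(y − 2) = 0.
Expanding: -4*x + y + 6 = 0.


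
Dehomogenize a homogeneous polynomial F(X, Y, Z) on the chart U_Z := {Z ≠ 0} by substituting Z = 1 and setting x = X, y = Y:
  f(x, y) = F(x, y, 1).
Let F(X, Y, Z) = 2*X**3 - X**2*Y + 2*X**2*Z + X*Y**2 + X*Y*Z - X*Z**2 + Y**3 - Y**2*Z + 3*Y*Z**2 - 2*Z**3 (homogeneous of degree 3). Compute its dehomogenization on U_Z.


f(x, y) = 2*x**3 - x**2*y + 2*x**2 + x*y**2 + x*y - x + y**3 - y**2 + 3*y - 2

On U_Z we set Z = 1. Each monomial c·X^i·Y^j·Z^k in F becomes c·x^i·y^j·1^k = c·x^i·y^j.
Substituting Z = 1: F(X, Y, 1) = 2*x**3 - x**2*y + 2*x**2 + x*y**2 + x*y - x + y**3 - y**2 + 3*y - 2.
Note: deg(f) ≤ deg(F) = 3; strict inequality happens when F is divisible by Z (lost terms).
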